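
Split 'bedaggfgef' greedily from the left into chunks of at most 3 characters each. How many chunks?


'bedaggfgef' has 10 characters.
Chunking with max size 3:
  Chunk 1: 'bed' (positions 0-2)
  Chunk 2: 'agg' (positions 3-5)
  Chunk 3: 'fge' (positions 6-8)
  Chunk 4: 'f' (positions 9-9)
Total chunks: ceil(10 / 3) = 4

4


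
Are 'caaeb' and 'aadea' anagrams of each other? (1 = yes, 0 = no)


Sort characters of 'caaeb': 'aabce'
Sort characters of 'aadea': 'aaade'
Sorted forms differ -> they are NOT anagrams
Result: 0

0


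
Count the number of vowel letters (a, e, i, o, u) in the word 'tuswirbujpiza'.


Scanning each character of 'tuswirbujpiza':
  Position 1: 't' -> consonant (running count: 0)
  Position 2: 'u' -> vowel (running count: 1)
  Position 3: 's' -> consonant (running count: 1)
  Position 4: 'w' -> consonant (running count: 1)
  Position 5: 'i' -> vowel (running count: 2)
  Position 6: 'r' -> consonant (running count: 2)
  Position 7: 'b' -> consonant (running count: 2)
  Position 8: 'u' -> vowel (running count: 3)
  Position 9: 'j' -> consonant (running count: 3)
  Position 10: 'p' -> consonant (running count: 3)
  Position 11: 'i' -> vowel (running count: 4)
  Position 12: 'z' -> consonant (running count: 4)
  Position 13: 'a' -> vowel (running count: 5)
Total vowels: 5

5


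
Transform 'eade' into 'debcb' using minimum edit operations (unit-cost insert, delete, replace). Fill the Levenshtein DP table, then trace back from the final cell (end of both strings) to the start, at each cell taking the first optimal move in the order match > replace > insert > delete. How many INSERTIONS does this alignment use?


Edit distance = 4. Backtracking from cell (4, 5) with preference match > replace > insert > delete,
then listing the resulting alignment 'eade' -> 'debcb' left to right:
  Step 1: insert 'd' [insertion #1]
  Step 2: keep 'e'
  Step 3: replace a->b
  Step 4: replace d->c
  Step 5: replace e->b
Total insertions: 1

1


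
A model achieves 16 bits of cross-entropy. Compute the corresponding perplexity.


Perplexity formula: PP = 2^H
H = 16
PP = 2^16
PP = 2^16 = 65536

65536


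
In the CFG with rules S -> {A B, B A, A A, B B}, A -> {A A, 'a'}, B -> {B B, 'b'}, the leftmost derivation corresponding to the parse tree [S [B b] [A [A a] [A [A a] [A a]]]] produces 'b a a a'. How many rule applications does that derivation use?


Every bracketed nonterminal node [X ...] in the tree is produced by exactly one rule application.
Reading the tree off as a leftmost derivation:
  Step 1: S  =>  B A   (applied S -> B A)
  Step 2: B A  =>  b A   (applied B -> b)
  Step 3: b A  =>  b A A   (applied A -> A A)
  Step 4: b A A  =>  b a A   (applied A -> a)
  Step 5: b a A  =>  b a A A   (applied A -> A A)
  Step 6: b a A A  =>  b a a A   (applied A -> a)
  Step 7: b a a A  =>  b a a a   (applied A -> a)
Final yield: b a a a
Total rewrite steps: 7

7


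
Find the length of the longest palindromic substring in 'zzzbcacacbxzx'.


Scanning 'zzzbcacacbxzx' for palindromic substrings.
Substring at positions 3-9: 'bcacacb'.
Check: reverse('bcacacb') = 'bcacacb' -> palindrome confirmed.
Neighbouring characters ('z' / 'x') break symmetry, so it cannot extend further.
No longer palindromic substring exists; longest length = 7

7


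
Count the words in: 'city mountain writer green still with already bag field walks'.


Counting words by splitting on spaces:
  Word 1: 'city'
  Word 2: 'mountain'
  Word 3: 'writer'
  Word 4: 'green'
  Word 5: 'still'
  Word 6: 'with'
  Word 7: 'already'
  Word 8: 'bag'
  Word 9: 'field'
  Word 10: 'walks'
Total words: 10

10


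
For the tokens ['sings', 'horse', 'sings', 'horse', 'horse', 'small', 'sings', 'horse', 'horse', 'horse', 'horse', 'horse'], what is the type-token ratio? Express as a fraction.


Tokens: 12
Unique types: ('horse', 'sings', 'small') = 3
TTR = 3/12
Simplify: divide both by 3 -> 1/4
TTR = 1/4

1/4


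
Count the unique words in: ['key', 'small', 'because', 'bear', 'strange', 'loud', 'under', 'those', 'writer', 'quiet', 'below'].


Listing all tokens and tracking unique types:
  Token 1: 'key' -> NEW (unique so far: 1)
  Token 2: 'small' -> NEW (unique so far: 2)
  Token 3: 'because' -> NEW (unique so far: 3)
  Token 4: 'bear' -> NEW (unique so far: 4)
  Token 5: 'strange' -> NEW (unique so far: 5)
  Token 6: 'loud' -> NEW (unique so far: 6)
  Token 7: 'under' -> NEW (unique so far: 7)
  Token 8: 'those' -> NEW (unique so far: 8)
  Token 9: 'writer' -> NEW (unique so far: 9)
  Token 10: 'quiet' -> NEW (unique so far: 10)
  Token 11: 'below' -> NEW (unique so far: 11)
Unique types: ('bear', 'because', 'below', 'key', 'loud', 'quiet', 'small', 'strange', 'those', 'under', 'writer')
Vocabulary size: 11

11


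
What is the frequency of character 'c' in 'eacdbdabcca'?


Scanning 'eacdbdabcca' for 'c':
  Position 2: 'c' -> MATCH (count: 1)
  Position 8: 'c' -> MATCH (count: 2)
  Position 9: 'c' -> MATCH (count: 3)
Total occurrences of 'c': 3

3


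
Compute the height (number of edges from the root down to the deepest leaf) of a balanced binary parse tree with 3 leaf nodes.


In a balanced binary tree with n leaves the deepest leaf is ceil(log2(n)) edges below the root.
log2(3) = 1.5850
ceil(1.5850) = 2
height (edges) = 2

2


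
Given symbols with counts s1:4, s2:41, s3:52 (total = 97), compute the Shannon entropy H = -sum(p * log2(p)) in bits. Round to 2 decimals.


Computing entropy H = -sum(p_i * log2(p_i)):
  s1: p = 4/97 = 0.0412, -p*log2(p) = 0.1897
  s2: p = 41/97 = 0.4227, -p*log2(p) = 0.5251
  s3: p = 52/97 = 0.5361, -p*log2(p) = 0.4822
H = sum of terms = 1.1970
Rounded to 2 decimals: 1.20

1.20


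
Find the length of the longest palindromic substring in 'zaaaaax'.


Scanning 'zaaaaax' for palindromic substrings.
Substring at positions 1-5: 'aaaaa'.
Check: reverse('aaaaa') = 'aaaaa' -> palindrome confirmed.
Neighbouring characters ('z' / 'x') break symmetry, so it cannot extend further.
No longer palindromic substring exists; longest length = 5

5


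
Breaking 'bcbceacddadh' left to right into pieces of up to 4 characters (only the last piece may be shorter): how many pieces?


'bcbceacddadh' has 12 characters.
Chunking with max size 4:
  Chunk 1: 'bcbc' (positions 0-3)
  Chunk 2: 'eacd' (positions 4-7)
  Chunk 3: 'dadh' (positions 8-11)
Total chunks: ceil(12 / 4) = 3

3


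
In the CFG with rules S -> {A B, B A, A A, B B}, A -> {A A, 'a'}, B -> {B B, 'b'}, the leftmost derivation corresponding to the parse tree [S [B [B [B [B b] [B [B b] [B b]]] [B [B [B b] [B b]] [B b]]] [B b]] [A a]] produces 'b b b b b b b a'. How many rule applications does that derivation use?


Every bracketed nonterminal node [X ...] in the tree is produced by exactly one rule application.
Reading the tree off as a leftmost derivation:
  Step 1: S  =>  B A   (applied S -> B A)
  Step 2: B A  =>  B B A   (applied B -> B B)
  Step 3: B B A  =>  B B B A   (applied B -> B B)
  Step 4: B B B A  =>  B B B B A   (applied B -> B B)
  Step 5: B B B B A  =>  b B B B A   (applied B -> b)
  Step 6: b B B B A  =>  b B B B B A   (applied B -> B B)
  Step 7: b B B B B A  =>  b b B B B A   (applied B -> b)
  Step 8: b b B B B A  =>  b b b B B A   (applied B -> b)
  Step 9: b b b B B A  =>  b b b B B B A   (applied B -> B B)
  Step 10: b b b B B B A  =>  b b b B B B B A   (applied B -> B B)
  Step 11: b b b B B B B A  =>  b b b b B B B A   (applied B -> b)
  Step 12: b b b b B B B A  =>  b b b b b B B A   (applied B -> b)
  Step 13: b b b b b B B A  =>  b b b b b b B A   (applied B -> b)
  Step 14: b b b b b b B A  =>  b b b b b b b A   (applied B -> b)
  Step 15: b b b b b b b A  =>  b b b b b b b a   (applied A -> a)
Final yield: b b b b b b b a
Total rewrite steps: 15

15


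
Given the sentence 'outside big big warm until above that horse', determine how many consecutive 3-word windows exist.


Word trigrams from [8] words:
  Trigram 1: (outside big big)
  Trigram 2: (big big warm)
  Trigram 3: (big warm until)
  Trigram 4: (warm until above)
  Trigram 5: (until above that)
  Trigram 6: (above that horse)
Total word trigrams: 8 - 2 = 6

6


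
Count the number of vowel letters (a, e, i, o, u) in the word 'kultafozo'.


Scanning each character of 'kultafozo':
  Position 1: 'k' -> consonant (running count: 0)
  Position 2: 'u' -> vowel (running count: 1)
  Position 3: 'l' -> consonant (running count: 1)
  Position 4: 't' -> consonant (running count: 1)
  Position 5: 'a' -> vowel (running count: 2)
  Position 6: 'f' -> consonant (running count: 2)
  Position 7: 'o' -> vowel (running count: 3)
  Position 8: 'z' -> consonant (running count: 3)
  Position 9: 'o' -> vowel (running count: 4)
Total vowels: 4

4


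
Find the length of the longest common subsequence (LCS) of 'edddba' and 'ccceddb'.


DP table for LCS of 'edddba' and 'ccceddb':
       c  c  c  e  d  d  b
    0  0  0  0  0  0  0  0
  e 0  0  0  0  1  1  1  1
  d 0  0  0  0  1  2  2  2
  d 0  0  0  0  1  2  3  3
  d 0  0  0  0  1  2  3  3
  b 0  0  0  0  1  2  3  4
  a 0  0  0  0  1  2  3  4
LCS: 'eddb'
LCS length = 4

4


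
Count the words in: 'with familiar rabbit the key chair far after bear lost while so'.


Counting words by splitting on spaces:
  Word 1: 'with'
  Word 2: 'familiar'
  Word 3: 'rabbit'
  Word 4: 'the'
  Word 5: 'key'
  Word 6: 'chair'
  Word 7: 'far'
  Word 8: 'after'
  Word 9: 'bear'
  Word 10: 'lost'
  Word 11: 'while'
  Word 12: 'so'
Total words: 12

12


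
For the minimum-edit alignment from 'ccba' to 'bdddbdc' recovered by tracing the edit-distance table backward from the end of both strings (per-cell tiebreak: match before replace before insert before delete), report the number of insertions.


Edit distance = 6. Backtracking from cell (4, 7) with preference match > replace > insert > delete,
then listing the resulting alignment 'ccba' -> 'bdddbdc' left to right:
  Step 1: insert 'b' [insertion #1]
  Step 2: insert 'd' [insertion #2]
  Step 3: replace c->d
  Step 4: replace c->d
  Step 5: keep 'b'
  Step 6: insert 'd' [insertion #3]
  Step 7: replace a->c
Total insertions: 3

3


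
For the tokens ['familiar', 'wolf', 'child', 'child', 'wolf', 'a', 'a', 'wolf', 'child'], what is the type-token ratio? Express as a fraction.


Tokens: 9
Unique types: ('a', 'child', 'familiar', 'wolf') = 4
TTR = 4/9
Already in lowest terms.

4/9


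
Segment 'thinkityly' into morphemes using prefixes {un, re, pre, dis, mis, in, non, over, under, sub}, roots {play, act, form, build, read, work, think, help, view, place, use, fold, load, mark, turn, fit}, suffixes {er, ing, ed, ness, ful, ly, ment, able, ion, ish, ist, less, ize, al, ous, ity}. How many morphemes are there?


Segmenting 'thinkityly' against the inventory:
  'think' -> root (morpheme 1)
  'ity' -> suffix (morpheme 2)
  'ly' -> suffix (morpheme 3)
Total morphemes: 3

3


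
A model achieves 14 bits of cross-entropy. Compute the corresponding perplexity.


Perplexity formula: PP = 2^H
H = 14
PP = 2^14
PP = 2^14 = 16384

16384


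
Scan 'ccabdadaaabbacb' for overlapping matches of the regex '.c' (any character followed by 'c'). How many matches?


Pattern: .c means any character followed by 'c'.
Scanning 'ccabdadaaabbacb' position-by-position:
  Pos 0: window 'cc' -> MATCH
  Pos 1: window 'ca' -> no
  Pos 2: window 'ab' -> no
  Pos 3: window 'bd' -> no
  Pos 4: window 'da' -> no
  Pos 5: window 'ad' -> no
  Pos 6: window 'da' -> no
  Pos 7: window 'aa' -> no
  Pos 8: window 'aa' -> no
  Pos 9: window 'ab' -> no
  Pos 10: window 'bb' -> no
  Pos 11: window 'ba' -> no
  Pos 12: window 'ac' -> MATCH
  Pos 13: window 'cb' -> no
  Pos 14: window 'b' -> no
Total matches: 2

2


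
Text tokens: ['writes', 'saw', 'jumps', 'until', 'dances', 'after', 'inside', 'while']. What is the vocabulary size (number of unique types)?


Listing all tokens and tracking unique types:
  Token 1: 'writes' -> NEW (unique so far: 1)
  Token 2: 'saw' -> NEW (unique so far: 2)
  Token 3: 'jumps' -> NEW (unique so far: 3)
  Token 4: 'until' -> NEW (unique so far: 4)
  Token 5: 'dances' -> NEW (unique so far: 5)
  Token 6: 'after' -> NEW (unique so far: 6)
  Token 7: 'inside' -> NEW (unique so far: 7)
  Token 8: 'while' -> NEW (unique so far: 8)
Unique types: ('after', 'dances', 'inside', 'jumps', 'saw', 'until', 'while', 'writes')
Vocabulary size: 8

8


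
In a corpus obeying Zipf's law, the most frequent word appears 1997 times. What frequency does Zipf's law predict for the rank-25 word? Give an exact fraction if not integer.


Zipf's law: freq(rank) = f1 / rank
f1 = 1997, rank = 25
freq = 1997 / 25
GCD(1997, 25) = 1
Simplified: 1997/25

1997/25


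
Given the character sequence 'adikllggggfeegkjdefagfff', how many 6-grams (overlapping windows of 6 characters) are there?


String 'adikllggggfeegkjdefagfff' has length L = 24.
Number of overlapping n-grams = L - n + 1
Substituting: 24 - 6 + 1 = 19

19


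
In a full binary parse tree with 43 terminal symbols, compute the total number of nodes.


Leaf nodes (terminals): 43
Internal nodes = n - 1 = 43 - 1 = 42
Total = leaves + internal = 43 + 42 = 85

85


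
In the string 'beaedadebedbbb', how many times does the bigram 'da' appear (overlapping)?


Scanning 'beaedadebedbbb' for bigram 'da':
  Position 0: 'be' -> no
  Position 1: 'ea' -> no
  Position 2: 'ae' -> no
  Position 3: 'ed' -> no
  Position 4: 'da' -> MATCH
  Position 5: 'ad' -> no
  Position 6: 'de' -> no
  Position 7: 'eb' -> no
  Position 8: 'be' -> no
  Position 9: 'ed' -> no
  Position 10: 'db' -> no
  Position 11: 'bb' -> no
  Position 12: 'bb' -> no
Total matches: 1

1


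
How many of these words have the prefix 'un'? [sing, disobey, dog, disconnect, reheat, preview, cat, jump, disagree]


Checking each word for prefix 'un':
  'sing' -> no (count: 0)
  'disobey' -> no (count: 0)
  'dog' -> no (count: 0)
  'disconnect' -> no (count: 0)
  'reheat' -> no (count: 0)
  'preview' -> no (count: 0)
  'cat' -> no (count: 0)
  'jump' -> no (count: 0)
  'disagree' -> no (count: 0)
Total with prefix 'un': 0

0


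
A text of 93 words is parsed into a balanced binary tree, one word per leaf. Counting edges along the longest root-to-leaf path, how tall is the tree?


In a balanced binary tree with n leaves the deepest leaf is ceil(log2(n)) edges below the root.
log2(93) = 6.5392
ceil(6.5392) = 7
height (edges) = 7

7


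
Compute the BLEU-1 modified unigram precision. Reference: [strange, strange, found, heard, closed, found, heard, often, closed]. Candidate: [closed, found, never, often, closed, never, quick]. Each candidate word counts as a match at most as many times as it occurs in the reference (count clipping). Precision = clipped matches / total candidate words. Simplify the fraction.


Reference word counts: {'closed': 2, 'found': 2, 'heard': 2, 'often': 1, 'strange': 2}
Checking each candidate word (with clipping):
  'closed' -> in reference (ref count 2, used 1/2) -> match (matches: 1)
  'found' -> in reference (ref count 2, used 1/2) -> match (matches: 2)
  'never' -> not in reference -> no match (matches: 2)
  'often' -> in reference (ref count 1, used 1/1) -> match (matches: 3)
  'closed' -> in reference (ref count 2, used 2/2) -> match (matches: 4)
  'never' -> not in reference -> no match (matches: 4)
  'quick' -> not in reference -> no match (matches: 4)
Clipped matches: 4, Candidate length: 7
Precision = 4/7

4/7


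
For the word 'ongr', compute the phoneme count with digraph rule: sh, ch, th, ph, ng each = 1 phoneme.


Parsing 'ongr' greedily, digraphs first:
  'o' -> vowel phoneme (phonemes so far: 1)
  'ng' -> digraph (1 consonant phoneme) (phonemes so far: 2)
  'r' -> consonant phoneme (phonemes so far: 3)
Total phonemes: 3

3


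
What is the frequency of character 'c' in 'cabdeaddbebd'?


Scanning 'cabdeaddbebd' for 'c':
  Position 0: 'c' -> MATCH (count: 1)
Total occurrences of 'c': 1

1


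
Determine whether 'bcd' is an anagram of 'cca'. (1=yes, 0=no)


Sort characters of 'bcd': 'bcd'
Sort characters of 'cca': 'acc'
Sorted forms differ -> they are NOT anagrams
Result: 0

0


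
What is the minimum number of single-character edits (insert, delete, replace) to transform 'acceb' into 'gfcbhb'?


Building DP table for s1='acceb' (len 5) and s2='gfcbhb' (len 6):
       g  f  c  b  h  b
    0  1  2  3  4  5  6
  a 1  1  2  3  4  5  6
  c 2  2  2  2  3  4  5
  c 3  3  3  2  3  4  5
  e 4  4  4  3  3  4  5
  b 5  5  5  4  3  4  4
Edit distance = dp[5][6] = 4

4


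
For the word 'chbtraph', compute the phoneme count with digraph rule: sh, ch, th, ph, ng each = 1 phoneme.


Parsing 'chbtraph' greedily, digraphs first:
  'ch' -> digraph (1 consonant phoneme) (phonemes so far: 1)
  'b' -> consonant phoneme (phonemes so far: 2)
  't' -> consonant phoneme (phonemes so far: 3)
  'r' -> consonant phoneme (phonemes so far: 4)
  'a' -> vowel phoneme (phonemes so far: 5)
  'ph' -> digraph (1 consonant phoneme) (phonemes so far: 6)
Total phonemes: 6

6


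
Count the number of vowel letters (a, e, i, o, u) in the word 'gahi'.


Scanning each character of 'gahi':
  Position 1: 'g' -> consonant (running count: 0)
  Position 2: 'a' -> vowel (running count: 1)
  Position 3: 'h' -> consonant (running count: 1)
  Position 4: 'i' -> vowel (running count: 2)
Total vowels: 2

2


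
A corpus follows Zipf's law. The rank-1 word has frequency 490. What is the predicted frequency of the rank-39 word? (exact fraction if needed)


Zipf's law: freq(rank) = f1 / rank
f1 = 490, rank = 39
freq = 490 / 39
GCD(490, 39) = 1
Simplified: 490/39

490/39


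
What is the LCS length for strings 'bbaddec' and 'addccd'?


DP table for LCS of 'bbaddec' and 'addccd':
       a  d  d  c  c  d
    0  0  0  0  0  0  0
  b 0  0  0  0  0  0  0
  b 0  0  0  0  0  0  0
  a 0  1  1  1  1  1  1
  d 0  1  2  2  2  2  2
  d 0  1  2  3  3  3  3
  e 0  1  2  3  3  3  3
  c 0  1  2  3  4  4  4
LCS: 'addc'
LCS length = 4

4


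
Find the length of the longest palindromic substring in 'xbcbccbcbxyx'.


Scanning 'xbcbccbcbxyx' for palindromic substrings.
Substring at positions 0-9: 'xbcbccbcbx'.
Check: reverse('xbcbccbcbx') = 'xbcbccbcbx' -> palindrome confirmed.
Neighbouring characters ('-' / 'y') break symmetry, so it cannot extend further.
No longer palindromic substring exists; longest length = 10

10


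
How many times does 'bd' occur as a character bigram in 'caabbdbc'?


Scanning 'caabbdbc' for bigram 'bd':
  Position 0: 'ca' -> no
  Position 1: 'aa' -> no
  Position 2: 'ab' -> no
  Position 3: 'bb' -> no
  Position 4: 'bd' -> MATCH
  Position 5: 'db' -> no
  Position 6: 'bc' -> no
Total matches: 1

1


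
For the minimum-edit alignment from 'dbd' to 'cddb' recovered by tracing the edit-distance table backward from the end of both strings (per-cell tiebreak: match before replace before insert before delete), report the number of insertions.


Edit distance = 3. Backtracking from cell (3, 4) with preference match > replace > insert > delete,
then listing the resulting alignment 'dbd' -> 'cddb' left to right:
  Step 1: insert 'c' [insertion #1]
  Step 2: keep 'd'
  Step 3: replace b->d
  Step 4: replace d->b
Total insertions: 1

1


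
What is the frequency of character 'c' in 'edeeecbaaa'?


Scanning 'edeeecbaaa' for 'c':
  Position 5: 'c' -> MATCH (count: 1)
Total occurrences of 'c': 1

1


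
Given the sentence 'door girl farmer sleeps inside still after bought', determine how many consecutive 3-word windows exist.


Word trigrams from [8] words:
  Trigram 1: (door girl farmer)
  Trigram 2: (girl farmer sleeps)
  Trigram 3: (farmer sleeps inside)
  Trigram 4: (sleeps inside still)
  Trigram 5: (inside still after)
  Trigram 6: (still after bought)
Total word trigrams: 8 - 2 = 6

6


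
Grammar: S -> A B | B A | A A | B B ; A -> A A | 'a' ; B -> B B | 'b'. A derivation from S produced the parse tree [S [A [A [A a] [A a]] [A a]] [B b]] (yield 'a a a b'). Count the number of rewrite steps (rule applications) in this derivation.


Every bracketed nonterminal node [X ...] in the tree is produced by exactly one rule application.
Reading the tree off as a leftmost derivation:
  Step 1: S  =>  A B   (applied S -> A B)
  Step 2: A B  =>  A A B   (applied A -> A A)
  Step 3: A A B  =>  A A A B   (applied A -> A A)
  Step 4: A A A B  =>  a A A B   (applied A -> a)
  Step 5: a A A B  =>  a a A B   (applied A -> a)
  Step 6: a a A B  =>  a a a B   (applied A -> a)
  Step 7: a a a B  =>  a a a b   (applied B -> b)
Final yield: a a a b
Total rewrite steps: 7

7


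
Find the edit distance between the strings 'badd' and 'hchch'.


Building DP table for s1='badd' (len 4) and s2='hchch' (len 5):
       h  c  h  c  h
    0  1  2  3  4  5
  b 1  1  2  3  4  5
  a 2  2  2  3  4  5
  d 3  3  3  3  4  5
  d 4  4  4  4  4  5
Edit distance = dp[4][5] = 5

5


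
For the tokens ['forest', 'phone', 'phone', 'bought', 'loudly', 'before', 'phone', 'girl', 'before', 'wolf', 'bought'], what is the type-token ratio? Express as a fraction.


Tokens: 11
Unique types: ('before', 'bought', 'forest', 'girl', 'loudly', 'phone', 'wolf') = 7
TTR = 7/11
Already in lowest terms.

7/11


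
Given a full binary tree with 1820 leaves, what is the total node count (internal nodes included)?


Leaf nodes (terminals): 1820
Internal nodes = n - 1 = 1820 - 1 = 1819
Total = leaves + internal = 1820 + 1819 = 3639

3639


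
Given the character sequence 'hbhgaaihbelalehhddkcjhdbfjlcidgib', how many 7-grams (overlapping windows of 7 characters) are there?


String 'hbhgaaihbelalehhddkcjhdbfjlcidgib' has length L = 33.
Number of overlapping n-grams = L - n + 1
Substituting: 33 - 7 + 1 = 27

27


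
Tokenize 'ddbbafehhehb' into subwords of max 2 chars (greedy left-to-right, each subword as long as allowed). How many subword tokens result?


'ddbbafehhehb' has 12 characters.
Chunking with max size 2:
  Chunk 1: 'dd' (positions 0-1)
  Chunk 2: 'bb' (positions 2-3)
  Chunk 3: 'af' (positions 4-5)
  Chunk 4: 'eh' (positions 6-7)
  Chunk 5: 'he' (positions 8-9)
  Chunk 6: 'hb' (positions 10-11)
Total chunks: ceil(12 / 2) = 6

6


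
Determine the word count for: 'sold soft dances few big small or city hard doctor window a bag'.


Counting words by splitting on spaces:
  Word 1: 'sold'
  Word 2: 'soft'
  Word 3: 'dances'
  Word 4: 'few'
  Word 5: 'big'
  Word 6: 'small'
  Word 7: 'or'
  Word 8: 'city'
  Word 9: 'hard'
  Word 10: 'doctor'
  Word 11: 'window'
  Word 12: 'a'
  Word 13: 'bag'
Total words: 13

13


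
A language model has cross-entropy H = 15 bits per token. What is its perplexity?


Perplexity formula: PP = 2^H
H = 15
PP = 2^15
PP = 2^15 = 32768

32768


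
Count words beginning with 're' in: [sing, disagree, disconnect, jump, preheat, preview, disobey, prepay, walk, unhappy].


Checking each word for prefix 're':
  'sing' -> no (count: 0)
  'disagree' -> no (count: 0)
  'disconnect' -> no (count: 0)
  'jump' -> no (count: 0)
  'preheat' -> no (count: 0)
  'preview' -> no (count: 0)
  'disobey' -> no (count: 0)
  'prepay' -> no (count: 0)
  'walk' -> no (count: 0)
  'unhappy' -> no (count: 0)
Total with prefix 're': 0

0


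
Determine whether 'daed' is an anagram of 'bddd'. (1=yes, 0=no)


Sort characters of 'daed': 'adde'
Sort characters of 'bddd': 'bddd'
Sorted forms differ -> they are NOT anagrams
Result: 0

0


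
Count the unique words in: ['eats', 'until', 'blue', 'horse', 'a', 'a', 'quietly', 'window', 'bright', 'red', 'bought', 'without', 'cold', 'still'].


Listing all tokens and tracking unique types:
  Token 1: 'eats' -> NEW (unique so far: 1)
  Token 2: 'until' -> NEW (unique so far: 2)
  Token 3: 'blue' -> NEW (unique so far: 3)
  Token 4: 'horse' -> NEW (unique so far: 4)
  Token 5: 'a' -> NEW (unique so far: 5)
  Token 6: 'a' -> duplicate (unique so far: 5)
  Token 7: 'quietly' -> NEW (unique so far: 6)
  Token 8: 'window' -> NEW (unique so far: 7)
  Token 9: 'bright' -> NEW (unique so far: 8)
  Token 10: 'red' -> NEW (unique so far: 9)
  Token 11: 'bought' -> NEW (unique so far: 10)
  Token 12: 'without' -> NEW (unique so far: 11)
  Token 13: 'cold' -> NEW (unique so far: 12)
  Token 14: 'still' -> NEW (unique so far: 13)
Unique types: ('a', 'blue', 'bought', 'bright', 'cold', 'eats', 'horse', 'quietly', 'red', 'still', 'until', 'window', 'without')
Vocabulary size: 13

13


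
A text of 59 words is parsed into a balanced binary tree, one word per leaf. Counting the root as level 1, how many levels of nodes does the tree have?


In a balanced binary tree with n leaves the deepest leaf is ceil(log2(n)) edges below the root,
so counting node levels inclusive of root and leaves gives ceil(log2(n)) + 1 levels.
log2(59) = 5.8826
ceil(5.8826) = 6
levels = 6 + 1 = 7

7


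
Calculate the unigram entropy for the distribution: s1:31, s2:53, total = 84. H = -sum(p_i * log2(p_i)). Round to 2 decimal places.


Computing entropy H = -sum(p_i * log2(p_i)):
  s1: p = 31/84 = 0.3690, -p*log2(p) = 0.5307
  s2: p = 53/84 = 0.6310, -p*log2(p) = 0.4192
H = sum of terms = 0.9499
Rounded to 2 decimals: 0.95

0.95


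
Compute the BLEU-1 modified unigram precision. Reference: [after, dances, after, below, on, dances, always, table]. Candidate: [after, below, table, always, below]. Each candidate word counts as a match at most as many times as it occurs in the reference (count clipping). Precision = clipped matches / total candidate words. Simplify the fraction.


Reference word counts: {'after': 2, 'always': 1, 'below': 1, 'dances': 2, 'on': 1, 'table': 1}
Checking each candidate word (with clipping):
  'after' -> in reference (ref count 2, used 1/2) -> match (matches: 1)
  'below' -> in reference (ref count 1, used 1/1) -> match (matches: 2)
  'table' -> in reference (ref count 1, used 1/1) -> match (matches: 3)
  'always' -> in reference (ref count 1, used 1/1) -> match (matches: 4)
  'below' -> ref count 1 already used up (1/1) -> clipped, no match (matches: 4)
Clipped matches: 4, Candidate length: 5
Precision = 4/5

4/5


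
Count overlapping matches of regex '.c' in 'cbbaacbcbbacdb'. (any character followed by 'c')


Pattern: .c means any character followed by 'c'.
Scanning 'cbbaacbcbbacdb' position-by-position:
  Pos 0: window 'cb' -> no
  Pos 1: window 'bb' -> no
  Pos 2: window 'ba' -> no
  Pos 3: window 'aa' -> no
  Pos 4: window 'ac' -> MATCH
  Pos 5: window 'cb' -> no
  Pos 6: window 'bc' -> MATCH
  Pos 7: window 'cb' -> no
  Pos 8: window 'bb' -> no
  Pos 9: window 'ba' -> no
  Pos 10: window 'ac' -> MATCH
  Pos 11: window 'cd' -> no
  Pos 12: window 'db' -> no
  Pos 13: window 'b' -> no
Total matches: 3

3


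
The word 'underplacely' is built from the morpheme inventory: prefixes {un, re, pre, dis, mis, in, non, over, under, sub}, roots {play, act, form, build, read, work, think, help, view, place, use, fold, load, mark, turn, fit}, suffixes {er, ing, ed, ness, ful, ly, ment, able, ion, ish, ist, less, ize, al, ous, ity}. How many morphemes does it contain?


Segmenting 'underplacely' against the inventory:
  'under' -> prefix (morpheme 1)
  'place' -> root (morpheme 2)
  'ly' -> suffix (morpheme 3)
Total morphemes: 3

3


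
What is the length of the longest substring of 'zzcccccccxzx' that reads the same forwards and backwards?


Scanning 'zzcccccccxzx' for palindromic substrings.
Substring at positions 2-8: 'ccccccc'.
Check: reverse('ccccccc') = 'ccccccc' -> palindrome confirmed.
Neighbouring characters ('z' / 'x') break symmetry, so it cannot extend further.
No longer palindromic substring exists; longest length = 7

7


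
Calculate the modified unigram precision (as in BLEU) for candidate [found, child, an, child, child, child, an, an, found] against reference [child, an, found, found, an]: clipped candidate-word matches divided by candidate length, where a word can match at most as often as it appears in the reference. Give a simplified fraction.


Reference word counts: {'an': 2, 'child': 1, 'found': 2}
Checking each candidate word (with clipping):
  'found' -> in reference (ref count 2, used 1/2) -> match (matches: 1)
  'child' -> in reference (ref count 1, used 1/1) -> match (matches: 2)
  'an' -> in reference (ref count 2, used 1/2) -> match (matches: 3)
  'child' -> ref count 1 already used up (1/1) -> clipped, no match (matches: 3)
  'child' -> ref count 1 already used up (1/1) -> clipped, no match (matches: 3)
  'child' -> ref count 1 already used up (1/1) -> clipped, no match (matches: 3)
  'an' -> in reference (ref count 2, used 2/2) -> match (matches: 4)
  'an' -> ref count 2 already used up (2/2) -> clipped, no match (matches: 4)
  'found' -> in reference (ref count 2, used 2/2) -> match (matches: 5)
Clipped matches: 5, Candidate length: 9
Precision = 5/9

5/9


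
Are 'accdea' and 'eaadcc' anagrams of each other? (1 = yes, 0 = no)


Sort characters of 'accdea': 'aaccde'
Sort characters of 'eaadcc': 'aaccde'
Sorted forms match -> they ARE anagrams
Result: 1

1


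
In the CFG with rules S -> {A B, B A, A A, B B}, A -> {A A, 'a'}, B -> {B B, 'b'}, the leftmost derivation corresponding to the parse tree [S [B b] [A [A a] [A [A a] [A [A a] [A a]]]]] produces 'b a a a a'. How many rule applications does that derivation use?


Every bracketed nonterminal node [X ...] in the tree is produced by exactly one rule application.
Reading the tree off as a leftmost derivation:
  Step 1: S  =>  B A   (applied S -> B A)
  Step 2: B A  =>  b A   (applied B -> b)
  Step 3: b A  =>  b A A   (applied A -> A A)
  Step 4: b A A  =>  b a A   (applied A -> a)
  Step 5: b a A  =>  b a A A   (applied A -> A A)
  Step 6: b a A A  =>  b a a A   (applied A -> a)
  Step 7: b a a A  =>  b a a A A   (applied A -> A A)
  Step 8: b a a A A  =>  b a a a A   (applied A -> a)
  Step 9: b a a a A  =>  b a a a a   (applied A -> a)
Final yield: b a a a a
Total rewrite steps: 9

9


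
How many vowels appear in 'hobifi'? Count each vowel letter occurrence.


Scanning each character of 'hobifi':
  Position 1: 'h' -> consonant (running count: 0)
  Position 2: 'o' -> vowel (running count: 1)
  Position 3: 'b' -> consonant (running count: 1)
  Position 4: 'i' -> vowel (running count: 2)
  Position 5: 'f' -> consonant (running count: 2)
  Position 6: 'i' -> vowel (running count: 3)
Total vowels: 3

3


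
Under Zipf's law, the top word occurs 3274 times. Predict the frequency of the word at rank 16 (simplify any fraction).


Zipf's law: freq(rank) = f1 / rank
f1 = 3274, rank = 16
freq = 3274 / 16
GCD(3274, 16) = 2
Simplified: 1637/8

1637/8


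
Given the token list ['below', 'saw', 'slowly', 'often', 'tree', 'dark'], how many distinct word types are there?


Listing all tokens and tracking unique types:
  Token 1: 'below' -> NEW (unique so far: 1)
  Token 2: 'saw' -> NEW (unique so far: 2)
  Token 3: 'slowly' -> NEW (unique so far: 3)
  Token 4: 'often' -> NEW (unique so far: 4)
  Token 5: 'tree' -> NEW (unique so far: 5)
  Token 6: 'dark' -> NEW (unique so far: 6)
Unique types: ('below', 'dark', 'often', 'saw', 'slowly', 'tree')
Vocabulary size: 6

6


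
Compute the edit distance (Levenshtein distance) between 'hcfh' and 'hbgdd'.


Building DP table for s1='hcfh' (len 4) and s2='hbgdd' (len 5):
       h  b  g  d  d
    0  1  2  3  4  5
  h 1  0  1  2  3  4
  c 2  1  1  2  3  4
  f 3  2  2  2  3  4
  h 4  3  3  3  3  4
Edit distance = dp[4][5] = 4

4


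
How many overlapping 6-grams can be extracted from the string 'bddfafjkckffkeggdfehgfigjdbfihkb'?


String 'bddfafjkckffkeggdfehgfigjdbfihkb' has length L = 32.
Number of overlapping n-grams = L - n + 1
Substituting: 32 - 6 + 1 = 27

27


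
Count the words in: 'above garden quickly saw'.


Counting words by splitting on spaces:
  Word 1: 'above'
  Word 2: 'garden'
  Word 3: 'quickly'
  Word 4: 'saw'
Total words: 4

4


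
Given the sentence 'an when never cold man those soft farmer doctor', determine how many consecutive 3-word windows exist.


Word trigrams from [9] words:
  Trigram 1: (an when never)
  Trigram 2: (when never cold)
  Trigram 3: (never cold man)
  Trigram 4: (cold man those)
  Trigram 5: (man those soft)
  Trigram 6: (those soft farmer)
  Trigram 7: (soft farmer doctor)
Total word trigrams: 9 - 2 = 7

7


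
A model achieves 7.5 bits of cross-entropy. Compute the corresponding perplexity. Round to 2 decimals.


Perplexity formula: PP = 2^H
H = 7.5
PP = 2^7.5
Decompose: 2^7.5 = 2^7 * 2^0.5 = 2^7 * sqrt(2)
2^7 = 128, sqrt(2) ~ 1.4142136
PP ~ 128 * 1.4142136 = 181.0193408
Rounded to 2 decimals: 181.02

181.02


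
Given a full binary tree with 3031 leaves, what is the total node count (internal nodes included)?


Leaf nodes (terminals): 3031
Internal nodes = n - 1 = 3031 - 1 = 3030
Total = leaves + internal = 3031 + 3030 = 6061

6061


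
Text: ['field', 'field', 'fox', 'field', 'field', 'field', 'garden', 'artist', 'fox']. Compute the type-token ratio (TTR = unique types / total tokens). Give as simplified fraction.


Tokens: 9
Unique types: ('artist', 'field', 'fox', 'garden') = 4
TTR = 4/9
Already in lowest terms.

4/9


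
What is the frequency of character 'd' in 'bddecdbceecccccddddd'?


Scanning 'bddecdbceecccccddddd' for 'd':
  Position 1: 'd' -> MATCH (count: 1)
  Position 2: 'd' -> MATCH (count: 2)
  Position 5: 'd' -> MATCH (count: 3)
  Position 15: 'd' -> MATCH (count: 4)
  Position 16: 'd' -> MATCH (count: 5)
  Position 17: 'd' -> MATCH (count: 6)
  Position 18: 'd' -> MATCH (count: 7)
  Position 19: 'd' -> MATCH (count: 8)
Total occurrences of 'd': 8

8


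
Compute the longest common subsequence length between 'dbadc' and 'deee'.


DP table for LCS of 'dbadc' and 'deee':
       d  e  e  e
    0  0  0  0  0
  d 0  1  1  1  1
  b 0  1  1  1  1
  a 0  1  1  1  1
  d 0  1  1  1  1
  c 0  1  1  1  1
LCS: 'd'
LCS length = 1

1


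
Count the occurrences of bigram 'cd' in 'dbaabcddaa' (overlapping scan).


Scanning 'dbaabcddaa' for bigram 'cd':
  Position 0: 'db' -> no
  Position 1: 'ba' -> no
  Position 2: 'aa' -> no
  Position 3: 'ab' -> no
  Position 4: 'bc' -> no
  Position 5: 'cd' -> MATCH
  Position 6: 'dd' -> no
  Position 7: 'da' -> no
  Position 8: 'aa' -> no
Total matches: 1

1


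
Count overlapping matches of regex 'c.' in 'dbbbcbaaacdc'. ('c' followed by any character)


Pattern: c. means 'c' followed by any character.
Scanning 'dbbbcbaaacdc' position-by-position:
  Pos 0: window 'db' -> no
  Pos 1: window 'bb' -> no
  Pos 2: window 'bb' -> no
  Pos 3: window 'bc' -> no
  Pos 4: window 'cb' -> MATCH
  Pos 5: window 'ba' -> no
  Pos 6: window 'aa' -> no
  Pos 7: window 'aa' -> no
  Pos 8: window 'ac' -> no
  Pos 9: window 'cd' -> MATCH
  Pos 10: window 'dc' -> no
  Pos 11: window 'c' -> no
Total matches: 2

2


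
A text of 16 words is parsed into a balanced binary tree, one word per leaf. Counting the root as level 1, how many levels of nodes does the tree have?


In a balanced binary tree with n leaves the deepest leaf is ceil(log2(n)) edges below the root,
so counting node levels inclusive of root and leaves gives ceil(log2(n)) + 1 levels.
log2(16) = 4.0000
ceil(4.0000) = 4
levels = 4 + 1 = 5

5


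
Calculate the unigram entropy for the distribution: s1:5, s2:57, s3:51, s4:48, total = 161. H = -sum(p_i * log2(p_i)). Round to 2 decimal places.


Computing entropy H = -sum(p_i * log2(p_i)):
  s1: p = 5/161 = 0.0311, -p*log2(p) = 0.1556
  s2: p = 57/161 = 0.3540, -p*log2(p) = 0.5304
  s3: p = 51/161 = 0.3168, -p*log2(p) = 0.5254
  s4: p = 48/161 = 0.2981, -p*log2(p) = 0.5205
H = sum of terms = 1.7319
Rounded to 2 decimals: 1.73

1.73


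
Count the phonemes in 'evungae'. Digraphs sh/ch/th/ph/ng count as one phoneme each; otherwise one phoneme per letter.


Parsing 'evungae' greedily, digraphs first:
  'e' -> vowel phoneme (phonemes so far: 1)
  'v' -> consonant phoneme (phonemes so far: 2)
  'u' -> vowel phoneme (phonemes so far: 3)
  'ng' -> digraph (1 consonant phoneme) (phonemes so far: 4)
  'a' -> vowel phoneme (phonemes so far: 5)
  'e' -> vowel phoneme (phonemes so far: 6)
Total phonemes: 6

6


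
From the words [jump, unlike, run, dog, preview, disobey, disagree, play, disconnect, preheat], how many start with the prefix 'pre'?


Checking each word for prefix 'pre':
  'jump' -> no (count: 0)
  'unlike' -> no (count: 0)
  'run' -> no (count: 0)
  'dog' -> no (count: 0)
  'preview' -> YES, starts with 'pre' (count: 1)
  'disobey' -> no (count: 1)
  'disagree' -> no (count: 1)
  'play' -> no (count: 1)
  'disconnect' -> no (count: 1)
  'preheat' -> YES, starts with 'pre' (count: 2)
Total with prefix 'pre': 2

2


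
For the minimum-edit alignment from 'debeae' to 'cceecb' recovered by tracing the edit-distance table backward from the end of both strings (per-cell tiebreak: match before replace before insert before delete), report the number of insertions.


Edit distance = 5. Backtracking from cell (6, 6) with preference match > replace > insert > delete,
then listing the resulting alignment 'debeae' -> 'cceecb' left to right:
  Step 1: replace d->c
  Step 2: replace e->c
  Step 3: replace b->e
  Step 4: keep 'e'
  Step 5: replace a->c
  Step 6: replace e->b
Total insertions: 0

0


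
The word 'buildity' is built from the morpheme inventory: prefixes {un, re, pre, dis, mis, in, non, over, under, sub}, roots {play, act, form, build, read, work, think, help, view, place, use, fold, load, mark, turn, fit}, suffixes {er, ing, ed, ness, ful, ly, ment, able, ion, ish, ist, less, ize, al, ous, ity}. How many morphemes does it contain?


Segmenting 'buildity' against the inventory:
  'build' -> root (morpheme 1)
  'ity' -> suffix (morpheme 2)
Total morphemes: 2

2


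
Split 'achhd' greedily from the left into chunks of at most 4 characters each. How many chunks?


'achhd' has 5 characters.
Chunking with max size 4:
  Chunk 1: 'achh' (positions 0-3)
  Chunk 2: 'd' (positions 4-4)
Total chunks: ceil(5 / 4) = 2

2


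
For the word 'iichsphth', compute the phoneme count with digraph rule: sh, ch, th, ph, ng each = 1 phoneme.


Parsing 'iichsphth' greedily, digraphs first:
  'i' -> vowel phoneme (phonemes so far: 1)
  'i' -> vowel phoneme (phonemes so far: 2)
  'ch' -> digraph (1 consonant phoneme) (phonemes so far: 3)
  's' -> consonant phoneme (phonemes so far: 4)
  'ph' -> digraph (1 consonant phoneme) (phonemes so far: 5)
  'th' -> digraph (1 consonant phoneme) (phonemes so far: 6)
Total phonemes: 6

6


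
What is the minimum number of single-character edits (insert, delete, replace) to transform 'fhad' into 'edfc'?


Building DP table for s1='fhad' (len 4) and s2='edfc' (len 4):
       e  d  f  c
    0  1  2  3  4
  f 1  1  2  2  3
  h 2  2  2  3  3
  a 3  3  3  3  4
  d 4  4  3  4  4
Edit distance = dp[4][4] = 4

4


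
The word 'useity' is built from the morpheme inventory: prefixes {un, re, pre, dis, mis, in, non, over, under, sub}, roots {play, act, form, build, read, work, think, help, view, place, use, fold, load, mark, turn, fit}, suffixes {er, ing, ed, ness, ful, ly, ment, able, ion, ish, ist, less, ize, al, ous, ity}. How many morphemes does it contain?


Segmenting 'useity' against the inventory:
  'use' -> root (morpheme 1)
  'ity' -> suffix (morpheme 2)
Total morphemes: 2

2


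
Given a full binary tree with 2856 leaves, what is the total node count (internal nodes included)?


Leaf nodes (terminals): 2856
Internal nodes = n - 1 = 2856 - 1 = 2855
Total = leaves + internal = 2856 + 2855 = 5711

5711


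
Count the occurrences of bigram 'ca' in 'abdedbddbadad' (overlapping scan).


Scanning 'abdedbddbadad' for bigram 'ca':
  Position 0: 'ab' -> no
  Position 1: 'bd' -> no
  Position 2: 'de' -> no
  Position 3: 'ed' -> no
  Position 4: 'db' -> no
  Position 5: 'bd' -> no
  Position 6: 'dd' -> no
  Position 7: 'db' -> no
  Position 8: 'ba' -> no
  Position 9: 'ad' -> no
  Position 10: 'da' -> no
  Position 11: 'ad' -> no
Total matches: 0

0


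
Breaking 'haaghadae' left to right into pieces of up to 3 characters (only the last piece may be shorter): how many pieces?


'haaghadae' has 9 characters.
Chunking with max size 3:
  Chunk 1: 'haa' (positions 0-2)
  Chunk 2: 'gha' (positions 3-5)
  Chunk 3: 'dae' (positions 6-8)
Total chunks: ceil(9 / 3) = 3

3
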